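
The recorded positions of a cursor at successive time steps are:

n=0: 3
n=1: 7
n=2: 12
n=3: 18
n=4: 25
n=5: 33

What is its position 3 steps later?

63

Successive displacements: +4, +5, +6, +7, +8 — each changes by +1.
step 6: 33 + 9 → 42
step 7: 42 + 10 → 52
step 8: 52 + 11 → 63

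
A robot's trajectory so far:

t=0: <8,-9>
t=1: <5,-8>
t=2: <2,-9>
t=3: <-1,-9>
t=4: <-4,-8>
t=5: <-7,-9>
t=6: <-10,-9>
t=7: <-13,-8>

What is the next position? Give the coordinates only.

<-16,-9>

First: linear, -3 per step → -16 at step 8.
Second: cycles through -9, -8, -9 every 3 steps. Step 8 lands at position 2 of the cycle → -9.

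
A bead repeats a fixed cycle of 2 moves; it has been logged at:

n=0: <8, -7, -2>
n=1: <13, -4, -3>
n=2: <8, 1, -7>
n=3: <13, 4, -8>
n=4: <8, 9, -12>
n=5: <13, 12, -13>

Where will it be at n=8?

<8, 25, -22>

Differencing gives <+5, +3, -1>, <-5, +5, -4>, <+5, +3, -1>, <-5, +5, -4>, <+5, +3, -1>. This is the pattern <+5, +3, -1>, <-5, +5, -4> repeated.
step 6: apply <-5, +5, -4> → <8, 17, -17>
step 7: apply <+5, +3, -1> → <13, 20, -18>
step 8: apply <-5, +5, -4> → <8, 25, -22>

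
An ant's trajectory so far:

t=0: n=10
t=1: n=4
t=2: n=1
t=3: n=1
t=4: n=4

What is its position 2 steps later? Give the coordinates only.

n=19

Taking differences between consecutive positions: -6, -3, +0, +3. These grow by +3 each step.
step 5: 4 + 6 → n=10
step 6: 10 + 9 → n=19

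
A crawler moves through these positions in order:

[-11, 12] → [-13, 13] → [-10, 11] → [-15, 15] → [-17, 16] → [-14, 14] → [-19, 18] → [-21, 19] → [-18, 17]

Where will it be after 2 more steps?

The moves between consecutive positions are [-2, +1], [+3, -2], [-5, +4], [-2, +1], [+3, -2], [-5, +4], [-2, +1], [+3, -2]; they repeat the 3-cycle [[-2, +1], [+3, -2], [-5, +4]].
step 9: apply [-5, +4] → [-23, 21]
step 10: apply [-2, +1] → [-25, 22]

[-25, 22]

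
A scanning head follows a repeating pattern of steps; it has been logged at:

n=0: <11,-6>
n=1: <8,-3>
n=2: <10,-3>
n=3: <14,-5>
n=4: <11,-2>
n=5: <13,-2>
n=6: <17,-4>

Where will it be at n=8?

The moves between consecutive positions are <-3,+3>, <+2,+0>, <+4,-2>, <-3,+3>, <+2,+0>, <+4,-2>; they repeat the 3-cycle [<-3,+3>, <+2,+0>, <+4,-2>].
step 7: apply <-3,+3> → <14,-1>
step 8: apply <+2,+0> → <16,-1>

<16,-1>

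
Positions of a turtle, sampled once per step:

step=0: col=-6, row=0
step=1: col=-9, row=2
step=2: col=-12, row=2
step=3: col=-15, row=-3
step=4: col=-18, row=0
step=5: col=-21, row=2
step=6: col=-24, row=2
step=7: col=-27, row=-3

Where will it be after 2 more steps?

The col coordinate changes by -3 each step, so at step 9 it is -6 + 9·(-3) = -33.
The row coordinate repeats the cycle [0, 2, 2, -3] with period 4; step 9 mod 4 = 1, giving 2.

col=-33, row=2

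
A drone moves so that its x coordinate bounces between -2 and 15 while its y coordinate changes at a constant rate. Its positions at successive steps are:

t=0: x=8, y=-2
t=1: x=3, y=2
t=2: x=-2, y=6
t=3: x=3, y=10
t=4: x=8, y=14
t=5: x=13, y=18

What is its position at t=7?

The x coordinate travels 5 per step and bounces off the walls at -2 and 15.
  step 6: 13 → 12
  step 7: 12 → 7
The y coordinate changes by +4 each step: at step 7 it is 26.

x=7, y=26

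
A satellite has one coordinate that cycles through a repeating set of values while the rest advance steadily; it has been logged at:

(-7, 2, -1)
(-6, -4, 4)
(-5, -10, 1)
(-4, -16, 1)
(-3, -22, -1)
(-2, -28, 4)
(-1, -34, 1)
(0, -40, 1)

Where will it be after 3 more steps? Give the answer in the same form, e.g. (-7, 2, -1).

(3, -58, 1)

The first coordinate changes by +1 each step, so at step 10 it is -7 + 10·(1) = 3.
The second coordinate changes by -6 each step, so at step 10 it is 2 + 10·(-6) = -58.
The third coordinate repeats the cycle [-1, 4, 1, 1] with period 4; step 10 mod 4 = 2, giving 1.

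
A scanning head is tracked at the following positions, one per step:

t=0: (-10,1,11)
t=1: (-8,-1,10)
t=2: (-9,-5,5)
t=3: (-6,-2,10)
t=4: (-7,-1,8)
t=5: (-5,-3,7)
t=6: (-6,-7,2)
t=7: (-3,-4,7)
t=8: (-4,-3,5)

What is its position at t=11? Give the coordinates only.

(0,-6,4)

Differencing gives (+2,-2,-1), (-1,-4,-5), (+3,+3,+5), (-1,+1,-2), (+2,-2,-1), (-1,-4,-5), (+3,+3,+5), (-1,+1,-2). This is the pattern (+2,-2,-1), (-1,-4,-5), (+3,+3,+5), (-1,+1,-2) repeated.
step 9: apply (+2,-2,-1) → (-2,-5,4)
step 10: apply (-1,-4,-5) → (-3,-9,-1)
step 11: apply (+3,+3,+5) → (0,-6,4)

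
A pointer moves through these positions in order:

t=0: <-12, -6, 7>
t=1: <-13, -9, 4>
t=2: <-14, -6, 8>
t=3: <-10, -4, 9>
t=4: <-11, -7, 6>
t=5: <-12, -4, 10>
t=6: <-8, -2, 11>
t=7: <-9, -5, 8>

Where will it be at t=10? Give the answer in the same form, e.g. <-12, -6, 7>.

<-7, -3, 10>

Differencing gives <-1, -3, -3>, <-1, +3, +4>, <+4, +2, +1>, <-1, -3, -3>, <-1, +3, +4>, <+4, +2, +1>, <-1, -3, -3>. This is the pattern <-1, -3, -3>, <-1, +3, +4>, <+4, +2, +1> repeated.
step 8: apply <-1, +3, +4> → <-10, -2, 12>
step 9: apply <+4, +2, +1> → <-6, 0, 13>
step 10: apply <-1, -3, -3> → <-7, -3, 10>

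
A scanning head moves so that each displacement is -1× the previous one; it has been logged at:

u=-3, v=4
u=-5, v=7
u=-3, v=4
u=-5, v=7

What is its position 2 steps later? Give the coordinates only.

u=-5, v=7

The jumps are (-2, +3), (+2, -3), (-2, +3) — a geometric progression with ratio -1.
step 4: u=-5, v=7 + (+2, -3) → u=-3, v=4
step 5: u=-3, v=4 + (-2, +3) → u=-5, v=7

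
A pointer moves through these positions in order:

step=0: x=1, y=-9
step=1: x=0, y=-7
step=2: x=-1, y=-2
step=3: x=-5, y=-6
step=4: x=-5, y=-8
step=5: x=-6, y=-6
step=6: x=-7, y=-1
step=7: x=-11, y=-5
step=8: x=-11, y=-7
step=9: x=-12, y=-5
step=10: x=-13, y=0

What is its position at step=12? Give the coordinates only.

Differencing gives (-1, +2), (-1, +5), (-4, -4), (+0, -2), (-1, +2), (-1, +5), (-4, -4), (+0, -2), (-1, +2), (-1, +5). This is the pattern (-1, +2), (-1, +5), (-4, -4), (+0, -2) repeated.
step 11: apply (-4, -4) → x=-17, y=-4
step 12: apply (+0, -2) → x=-17, y=-6

x=-17, y=-6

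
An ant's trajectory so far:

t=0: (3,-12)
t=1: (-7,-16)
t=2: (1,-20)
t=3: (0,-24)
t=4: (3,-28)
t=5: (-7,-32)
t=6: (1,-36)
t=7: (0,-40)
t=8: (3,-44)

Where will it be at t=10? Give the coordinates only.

(1,-52)

First: cycles through 3, -7, 1, 0 every 4 steps. Step 10 lands at position 2 of the cycle → 1.
Second: linear, -4 per step → -52 at step 10.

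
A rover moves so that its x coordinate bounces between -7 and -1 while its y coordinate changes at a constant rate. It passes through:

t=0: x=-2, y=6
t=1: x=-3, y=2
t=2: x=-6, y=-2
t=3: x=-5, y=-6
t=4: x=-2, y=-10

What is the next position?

x=-3, y=-14

The x coordinate reflects between -7 and -1, moving 3 per step.
  step 5: -2 → -3
The y coordinate changes by -4 each step: at step 5 it is -14.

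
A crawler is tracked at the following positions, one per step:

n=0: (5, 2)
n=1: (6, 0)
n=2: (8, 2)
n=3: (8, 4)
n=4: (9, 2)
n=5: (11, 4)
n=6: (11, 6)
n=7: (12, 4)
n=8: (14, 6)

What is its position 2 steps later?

Step-to-step displacements: (+1, -2), (+2, +2), (+0, +2), (+1, -2), (+2, +2), (+0, +2), (+1, -2), (+2, +2) — a repeating cycle of length 3.
step 9: apply (+0, +2) → (14, 8)
step 10: apply (+1, -2) → (15, 6)

(15, 6)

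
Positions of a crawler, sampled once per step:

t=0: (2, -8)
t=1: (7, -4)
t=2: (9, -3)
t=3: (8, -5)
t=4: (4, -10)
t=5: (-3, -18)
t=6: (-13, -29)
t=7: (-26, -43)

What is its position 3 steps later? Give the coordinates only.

First differences are (+5, +4), (+2, +1), (-1, -2), (-4, -5), (-7, -8), (-10, -11), (-13, -14); their common second difference is (-3, -3) (constant acceleration).
step 8: (-26, -43) + (-16, -17) → (-42, -60)
step 9: (-42, -60) + (-19, -20) → (-61, -80)
step 10: (-61, -80) + (-22, -23) → (-83, -103)

(-83, -103)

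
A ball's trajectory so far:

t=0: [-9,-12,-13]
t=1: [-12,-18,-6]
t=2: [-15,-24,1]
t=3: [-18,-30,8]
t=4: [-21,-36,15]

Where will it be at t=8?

[-33,-60,43]

Constant displacement of [-3,-6,+7] per step.
step 5: [-21,-36,15] + [-3,-6,+7] → [-24,-42,22]
step 6: [-24,-42,22] + [-3,-6,+7] → [-27,-48,29]
step 7: [-27,-48,29] + [-3,-6,+7] → [-30,-54,36]
step 8: [-30,-54,36] + [-3,-6,+7] → [-33,-60,43]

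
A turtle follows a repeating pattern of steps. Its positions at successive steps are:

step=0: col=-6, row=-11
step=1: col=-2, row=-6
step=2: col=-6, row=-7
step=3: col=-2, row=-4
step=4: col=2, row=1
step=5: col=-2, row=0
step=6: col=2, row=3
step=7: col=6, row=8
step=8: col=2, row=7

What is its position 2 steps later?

col=10, row=15

The moves between consecutive positions are (+4, +5), (-4, -1), (+4, +3), (+4, +5), (-4, -1), (+4, +3), (+4, +5), (-4, -1); they repeat the 3-cycle [(+4, +5), (-4, -1), (+4, +3)].
step 9: apply (+4, +3) → col=6, row=10
step 10: apply (+4, +5) → col=10, row=15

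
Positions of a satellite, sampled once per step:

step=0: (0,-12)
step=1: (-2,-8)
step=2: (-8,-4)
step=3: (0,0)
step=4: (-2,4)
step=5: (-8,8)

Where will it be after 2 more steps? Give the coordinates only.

(-2,16)

First: cycles through 0, -2, -8 every 3 steps. Step 7 lands at position 1 of the cycle → -2.
Second: linear, +4 per step → 16 at step 7.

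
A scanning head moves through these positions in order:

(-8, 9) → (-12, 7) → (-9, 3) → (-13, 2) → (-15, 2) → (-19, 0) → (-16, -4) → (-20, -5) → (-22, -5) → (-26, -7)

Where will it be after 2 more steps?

Step-to-step displacements: (-4, -2), (+3, -4), (-4, -1), (-2, +0), (-4, -2), (+3, -4), (-4, -1), (-2, +0), (-4, -2) — a repeating cycle of length 4.
step 10: apply (+3, -4) → (-23, -11)
step 11: apply (-4, -1) → (-27, -12)

(-27, -12)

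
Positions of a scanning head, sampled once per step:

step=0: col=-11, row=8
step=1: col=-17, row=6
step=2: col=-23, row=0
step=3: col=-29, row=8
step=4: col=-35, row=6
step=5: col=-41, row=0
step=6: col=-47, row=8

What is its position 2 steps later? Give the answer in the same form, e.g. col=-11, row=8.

col=-59, row=0

The col coordinate changes by -6 each step, so at step 8 it is -11 + 8·(-6) = -59.
The row coordinate repeats the cycle [8, 6, 0] with period 3; step 8 mod 3 = 2, giving 0.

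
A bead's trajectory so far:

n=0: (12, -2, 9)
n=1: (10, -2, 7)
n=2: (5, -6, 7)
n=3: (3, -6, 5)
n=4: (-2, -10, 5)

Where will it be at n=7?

Differencing gives (-2, +0, -2), (-5, -4, +0), (-2, +0, -2), (-5, -4, +0). This is the pattern (-2, +0, -2), (-5, -4, +0) repeated.
step 5: apply (-2, +0, -2) → (-4, -10, 3)
step 6: apply (-5, -4, +0) → (-9, -14, 3)
step 7: apply (-2, +0, -2) → (-11, -14, 1)

(-11, -14, 1)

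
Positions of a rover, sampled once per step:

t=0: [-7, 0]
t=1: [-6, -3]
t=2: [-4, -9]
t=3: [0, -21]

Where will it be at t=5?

[24, -93]

Consecutive displacements [+1, -3], [+2, -6], [+4, -12] scale by a factor of 2 each step.
step 4: [0, -21] + [+8, -24] → [8, -45]
step 5: [8, -45] + [+16, -48] → [24, -93]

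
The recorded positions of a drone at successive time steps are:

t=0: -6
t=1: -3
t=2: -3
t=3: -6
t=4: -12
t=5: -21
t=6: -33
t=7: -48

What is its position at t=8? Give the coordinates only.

-66

First differences are +3, +0, -3, -6, -9, -12, -15; their common second difference is -3 (constant acceleration).
step 8: -48 − 18 → -66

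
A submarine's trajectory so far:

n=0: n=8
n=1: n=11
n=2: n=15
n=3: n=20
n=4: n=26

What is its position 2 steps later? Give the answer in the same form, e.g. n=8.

n=41

First differences are +3, +4, +5, +6; their common second difference is +1 (constant acceleration).
step 5: 26 + 7 → n=33
step 6: 33 + 8 → n=41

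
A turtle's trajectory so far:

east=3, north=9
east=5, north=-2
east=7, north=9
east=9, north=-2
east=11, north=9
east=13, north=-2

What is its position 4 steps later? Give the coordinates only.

east=21, north=-2

East: linear, +2 per step → 21 at step 9.
North: cycles through 9, -2 every 2 steps. Step 9 lands at position 1 of the cycle → -2.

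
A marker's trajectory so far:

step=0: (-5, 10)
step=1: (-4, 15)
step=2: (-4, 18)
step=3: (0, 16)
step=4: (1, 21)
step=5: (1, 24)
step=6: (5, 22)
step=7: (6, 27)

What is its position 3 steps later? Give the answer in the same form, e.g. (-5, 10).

Differencing gives (+1, +5), (+0, +3), (+4, -2), (+1, +5), (+0, +3), (+4, -2), (+1, +5). This is the pattern (+1, +5), (+0, +3), (+4, -2) repeated.
step 8: apply (+0, +3) → (6, 30)
step 9: apply (+4, -2) → (10, 28)
step 10: apply (+1, +5) → (11, 33)

(11, 33)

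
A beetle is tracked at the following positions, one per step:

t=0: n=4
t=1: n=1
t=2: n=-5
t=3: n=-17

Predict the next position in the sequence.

n=-41

The jumps are -3, -6, -12 — a geometric progression with ratio 2.
step 4: -17 − 24 → n=-41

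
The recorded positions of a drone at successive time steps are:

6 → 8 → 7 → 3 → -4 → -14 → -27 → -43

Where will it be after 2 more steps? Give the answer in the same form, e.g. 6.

Taking differences between consecutive positions: +2, -1, -4, -7, -10, -13, -16. These grow by -3 each step.
step 8: -43 − 19 → -62
step 9: -62 − 22 → -84

-84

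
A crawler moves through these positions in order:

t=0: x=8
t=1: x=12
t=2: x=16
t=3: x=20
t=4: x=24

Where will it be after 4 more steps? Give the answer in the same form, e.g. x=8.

The position changes by +4 every step.
step 5: 24 + 4 → x=28
step 6: 28 + 4 → x=32
step 7: 32 + 4 → x=36
step 8: 36 + 4 → x=40

x=40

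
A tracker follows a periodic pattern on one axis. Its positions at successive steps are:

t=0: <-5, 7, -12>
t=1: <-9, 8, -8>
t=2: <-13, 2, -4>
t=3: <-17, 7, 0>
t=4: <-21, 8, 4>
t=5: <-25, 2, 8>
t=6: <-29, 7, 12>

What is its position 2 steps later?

<-37, 2, 20>

The first coordinate changes by -4 each step, so at step 8 it is -5 + 8·(-4) = -37.
The second coordinate repeats the cycle [7, 8, 2] with period 3; step 8 mod 3 = 2, giving 2.
The third coordinate changes by +4 each step, so at step 8 it is -12 + 8·(4) = 20.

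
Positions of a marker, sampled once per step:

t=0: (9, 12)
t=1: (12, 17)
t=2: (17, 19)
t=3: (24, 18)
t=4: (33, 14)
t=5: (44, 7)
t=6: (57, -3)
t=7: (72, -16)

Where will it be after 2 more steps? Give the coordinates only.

First differences are (+3, +5), (+5, +2), (+7, -1), (+9, -4), (+11, -7), (+13, -10), (+15, -13); their common second difference is (+2, -3) (constant acceleration).
step 8: (72, -16) + (+17, -16) → (89, -32)
step 9: (89, -32) + (+19, -19) → (108, -51)

(108, -51)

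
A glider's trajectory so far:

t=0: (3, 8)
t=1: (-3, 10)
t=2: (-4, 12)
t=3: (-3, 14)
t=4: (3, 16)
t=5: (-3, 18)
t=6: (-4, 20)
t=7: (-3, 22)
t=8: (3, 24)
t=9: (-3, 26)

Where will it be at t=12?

First: cycles through 3, -3, -4, -3 every 4 steps. Step 12 lands at position 0 of the cycle → 3.
Second: linear, +2 per step → 32 at step 12.

(3, 32)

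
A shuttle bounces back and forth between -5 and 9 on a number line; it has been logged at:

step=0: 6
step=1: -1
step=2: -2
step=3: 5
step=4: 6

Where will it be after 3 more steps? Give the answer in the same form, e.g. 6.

5

The value reflects between -5 and 9, moving 7 per step.
  step 5: 6 → -1
  step 6: -1 → -2
  step 7: -2 → 5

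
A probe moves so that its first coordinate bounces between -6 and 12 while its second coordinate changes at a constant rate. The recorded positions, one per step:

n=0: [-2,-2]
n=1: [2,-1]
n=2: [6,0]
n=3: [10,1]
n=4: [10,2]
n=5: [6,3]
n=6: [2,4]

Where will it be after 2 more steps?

[-6,6]

The first coordinate reflects between -6 and 12, moving 4 per step.
  step 7: 2 → -2
  step 8: -2 → -6
The second coordinate changes by +1 each step: at step 8 it is 6.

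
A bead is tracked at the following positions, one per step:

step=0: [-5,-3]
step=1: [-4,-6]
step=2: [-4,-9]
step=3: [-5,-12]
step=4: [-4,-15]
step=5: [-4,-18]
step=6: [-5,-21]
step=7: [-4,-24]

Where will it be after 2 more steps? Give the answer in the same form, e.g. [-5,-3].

The first coordinate repeats the cycle [-5, -4, -4] with period 3; step 9 mod 3 = 0, giving -5.
The second coordinate changes by -3 each step, so at step 9 it is -3 + 9·(-3) = -30.

[-5,-30]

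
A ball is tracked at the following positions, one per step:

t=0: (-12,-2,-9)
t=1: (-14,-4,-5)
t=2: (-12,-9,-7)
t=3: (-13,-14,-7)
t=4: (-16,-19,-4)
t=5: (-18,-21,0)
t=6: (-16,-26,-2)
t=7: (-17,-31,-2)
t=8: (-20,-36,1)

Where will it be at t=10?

Differencing gives (-2,-2,+4), (+2,-5,-2), (-1,-5,+0), (-3,-5,+3), (-2,-2,+4), (+2,-5,-2), (-1,-5,+0), (-3,-5,+3). This is the pattern (-2,-2,+4), (+2,-5,-2), (-1,-5,+0), (-3,-5,+3) repeated.
step 9: apply (-2,-2,+4) → (-22,-38,5)
step 10: apply (+2,-5,-2) → (-20,-43,3)

(-20,-43,3)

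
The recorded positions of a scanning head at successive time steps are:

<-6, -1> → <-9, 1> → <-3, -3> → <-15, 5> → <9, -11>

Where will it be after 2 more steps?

The jumps are <-3, +2>, <+6, -4>, <-12, +8>, <+24, -16> — a geometric progression with ratio -2.
step 5: <9, -11> + <-48, +32> → <-39, 21>
step 6: <-39, 21> + <+96, -64> → <57, -43>

<57, -43>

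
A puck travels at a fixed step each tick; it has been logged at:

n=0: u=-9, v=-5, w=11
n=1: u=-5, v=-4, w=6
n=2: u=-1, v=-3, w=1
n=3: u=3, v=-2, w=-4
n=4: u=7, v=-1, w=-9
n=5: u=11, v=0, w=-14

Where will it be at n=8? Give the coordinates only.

u=23, v=3, w=-29

The position changes by (+4, +1, -5) every step.
step 6: u=11, v=0, w=-14 + (+4, +1, -5) → u=15, v=1, w=-19
step 7: u=15, v=1, w=-19 + (+4, +1, -5) → u=19, v=2, w=-24
step 8: u=19, v=2, w=-24 + (+4, +1, -5) → u=23, v=3, w=-29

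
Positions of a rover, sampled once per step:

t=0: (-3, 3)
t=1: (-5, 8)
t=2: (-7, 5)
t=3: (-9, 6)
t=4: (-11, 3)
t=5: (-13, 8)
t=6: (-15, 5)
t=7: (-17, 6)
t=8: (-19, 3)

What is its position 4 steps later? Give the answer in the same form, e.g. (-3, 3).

First: linear, -2 per step → -27 at step 12.
Second: cycles through 3, 8, 5, 6 every 4 steps. Step 12 lands at position 0 of the cycle → 3.

(-27, 3)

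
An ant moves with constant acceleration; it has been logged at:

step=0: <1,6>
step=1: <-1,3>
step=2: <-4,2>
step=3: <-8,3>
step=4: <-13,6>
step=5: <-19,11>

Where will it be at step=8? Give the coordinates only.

First differences are <-2,-3>, <-3,-1>, <-4,+1>, <-5,+3>, <-6,+5>; their common second difference is <-1,+2> (constant acceleration).
step 6: <-19,11> + <-7,+7> → <-26,18>
step 7: <-26,18> + <-8,+9> → <-34,27>
step 8: <-34,27> + <-9,+11> → <-43,38>

<-43,38>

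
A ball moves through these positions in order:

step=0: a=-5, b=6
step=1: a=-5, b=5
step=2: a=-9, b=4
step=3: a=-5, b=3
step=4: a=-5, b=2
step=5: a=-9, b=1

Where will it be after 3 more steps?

The a coordinate repeats the cycle [-5, -5, -9] with period 3; step 8 mod 3 = 2, giving -9.
The b coordinate changes by -1 each step, so at step 8 it is 6 + 8·(-1) = -2.

a=-9, b=-2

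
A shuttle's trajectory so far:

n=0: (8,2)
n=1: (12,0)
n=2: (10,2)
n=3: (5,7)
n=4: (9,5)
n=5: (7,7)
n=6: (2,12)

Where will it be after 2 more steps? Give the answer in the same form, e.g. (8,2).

(4,12)

Differencing gives (+4,-2), (-2,+2), (-5,+5), (+4,-2), (-2,+2), (-5,+5). This is the pattern (+4,-2), (-2,+2), (-5,+5) repeated.
step 7: apply (+4,-2) → (6,10)
step 8: apply (-2,+2) → (4,12)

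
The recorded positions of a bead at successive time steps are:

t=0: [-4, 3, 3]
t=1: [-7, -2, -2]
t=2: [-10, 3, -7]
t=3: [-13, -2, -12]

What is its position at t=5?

First: linear, -3 per step → -19 at step 5.
Second: cycles through 3, -2 every 2 steps. Step 5 lands at position 1 of the cycle → -2.
Third: linear, -5 per step → -22 at step 5.

[-19, -2, -22]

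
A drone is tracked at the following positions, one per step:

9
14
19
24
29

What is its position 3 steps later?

The position changes by +5 every step.
step 5: 29 + 5 → 34
step 6: 34 + 5 → 39
step 7: 39 + 5 → 44

44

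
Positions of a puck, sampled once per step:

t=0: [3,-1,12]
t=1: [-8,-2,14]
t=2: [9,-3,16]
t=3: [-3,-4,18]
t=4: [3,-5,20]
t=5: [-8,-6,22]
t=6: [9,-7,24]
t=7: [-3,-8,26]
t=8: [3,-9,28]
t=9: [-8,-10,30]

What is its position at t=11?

First: cycles through 3, -8, 9, -3 every 4 steps. Step 11 lands at position 3 of the cycle → -3.
Second: linear, -1 per step → -12 at step 11.
Third: linear, +2 per step → 34 at step 11.

[-3,-12,34]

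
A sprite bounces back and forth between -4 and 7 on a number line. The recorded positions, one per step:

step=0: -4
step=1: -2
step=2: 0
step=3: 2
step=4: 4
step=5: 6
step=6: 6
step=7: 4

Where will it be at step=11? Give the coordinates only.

The value reflects between -4 and 7, moving 2 per step.
  step 8: 4 → 2
  step 9: 2 → 0
  step 10: 0 → -2
  step 11: -2 → -4

-4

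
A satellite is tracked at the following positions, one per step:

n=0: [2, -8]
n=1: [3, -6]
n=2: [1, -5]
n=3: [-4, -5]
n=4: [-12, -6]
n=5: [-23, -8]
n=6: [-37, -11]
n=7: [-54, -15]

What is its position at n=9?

[-97, -26]

First differences are [+1, +2], [-2, +1], [-5, +0], [-8, -1], [-11, -2], [-14, -3], [-17, -4]; their common second difference is [-3, -1] (constant acceleration).
step 8: [-54, -15] + [-20, -5] → [-74, -20]
step 9: [-74, -20] + [-23, -6] → [-97, -26]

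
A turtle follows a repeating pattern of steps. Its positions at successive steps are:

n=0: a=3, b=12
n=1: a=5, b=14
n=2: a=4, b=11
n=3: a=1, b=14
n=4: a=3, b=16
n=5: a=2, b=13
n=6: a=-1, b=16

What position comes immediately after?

a=1, b=18

The moves between consecutive positions are (+2, +2), (-1, -3), (-3, +3), (+2, +2), (-1, -3), (-3, +3); they repeat the 3-cycle [(+2, +2), (-1, -3), (-3, +3)].
step 7: apply (+2, +2) → a=1, b=18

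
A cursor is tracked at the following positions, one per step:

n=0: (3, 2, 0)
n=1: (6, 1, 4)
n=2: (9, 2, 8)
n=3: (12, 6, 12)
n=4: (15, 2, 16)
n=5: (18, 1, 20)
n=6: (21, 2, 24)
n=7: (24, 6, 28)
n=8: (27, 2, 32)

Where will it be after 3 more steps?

(36, 6, 44)

First: linear, +3 per step → 36 at step 11.
Second: cycles through 2, 1, 2, 6 every 4 steps. Step 11 lands at position 3 of the cycle → 6.
Third: linear, +4 per step → 44 at step 11.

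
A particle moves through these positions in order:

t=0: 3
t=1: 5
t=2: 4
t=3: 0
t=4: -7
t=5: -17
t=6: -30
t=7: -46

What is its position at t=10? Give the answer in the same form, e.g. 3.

Successive displacements: +2, -1, -4, -7, -10, -13, -16 — each changes by -3.
step 8: -46 − 19 → -65
step 9: -65 − 22 → -87
step 10: -87 − 25 → -112

-112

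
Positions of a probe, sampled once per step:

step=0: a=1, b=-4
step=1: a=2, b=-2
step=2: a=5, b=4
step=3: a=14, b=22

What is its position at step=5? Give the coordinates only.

Consecutive displacements (+1, +2), (+3, +6), (+9, +18) scale by a factor of 3 each step.
step 4: a=14, b=22 + (+27, +54) → a=41, b=76
step 5: a=41, b=76 + (+81, +162) → a=122, b=238

a=122, b=238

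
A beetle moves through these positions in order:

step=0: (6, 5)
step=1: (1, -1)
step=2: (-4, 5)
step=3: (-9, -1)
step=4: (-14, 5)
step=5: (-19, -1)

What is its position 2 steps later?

(-29, -1)

First: linear, -5 per step → -29 at step 7.
Second: cycles through 5, -1 every 2 steps. Step 7 lands at position 1 of the cycle → -1.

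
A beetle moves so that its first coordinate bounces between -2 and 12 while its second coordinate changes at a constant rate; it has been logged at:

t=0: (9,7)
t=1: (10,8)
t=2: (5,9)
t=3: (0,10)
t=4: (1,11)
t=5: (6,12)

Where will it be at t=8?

(3,15)

The first coordinate travels 5 per step and bounces off the walls at -2 and 12.
  step 6: 6 → 11
  step 7: 11 → 8
  step 8: 8 → 3
The second coordinate changes by +1 each step: at step 8 it is 15.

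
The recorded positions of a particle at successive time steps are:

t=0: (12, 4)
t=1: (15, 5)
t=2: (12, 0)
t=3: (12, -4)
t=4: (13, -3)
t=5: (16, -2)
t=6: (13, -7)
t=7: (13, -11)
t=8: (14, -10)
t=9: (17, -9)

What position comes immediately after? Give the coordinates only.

The moves between consecutive positions are (+3, +1), (-3, -5), (+0, -4), (+1, +1), (+3, +1), (-3, -5), (+0, -4), (+1, +1), (+3, +1); they repeat the 4-cycle [(+3, +1), (-3, -5), (+0, -4), (+1, +1)].
step 10: apply (-3, -5) → (14, -14)

(14, -14)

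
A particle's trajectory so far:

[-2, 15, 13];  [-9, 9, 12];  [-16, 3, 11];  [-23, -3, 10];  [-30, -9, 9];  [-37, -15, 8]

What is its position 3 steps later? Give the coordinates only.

[-58, -33, 5]

The position changes by [-7, -6, -1] every step.
step 6: [-37, -15, 8] + [-7, -6, -1] → [-44, -21, 7]
step 7: [-44, -21, 7] + [-7, -6, -1] → [-51, -27, 6]
step 8: [-51, -27, 6] + [-7, -6, -1] → [-58, -33, 5]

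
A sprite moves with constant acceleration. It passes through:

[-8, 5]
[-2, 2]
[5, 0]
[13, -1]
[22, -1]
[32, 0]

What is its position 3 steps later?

Taking differences between consecutive positions: [+6, -3], [+7, -2], [+8, -1], [+9, +0], [+10, +1]. These grow by [+1, +1] each step.
step 6: [32, 0] + [+11, +2] → [43, 2]
step 7: [43, 2] + [+12, +3] → [55, 5]
step 8: [55, 5] + [+13, +4] → [68, 9]

[68, 9]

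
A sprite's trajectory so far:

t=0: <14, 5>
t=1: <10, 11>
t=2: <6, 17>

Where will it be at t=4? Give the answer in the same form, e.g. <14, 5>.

<-2, 29>

The position changes by <-4, +6> every step.
step 3: <6, 17> + <-4, +6> → <2, 23>
step 4: <2, 23> + <-4, +6> → <-2, 29>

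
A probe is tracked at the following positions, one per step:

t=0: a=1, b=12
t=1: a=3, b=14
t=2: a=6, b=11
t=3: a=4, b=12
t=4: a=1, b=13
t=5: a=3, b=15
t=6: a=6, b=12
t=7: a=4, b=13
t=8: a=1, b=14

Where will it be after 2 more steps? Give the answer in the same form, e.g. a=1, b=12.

a=6, b=13

The moves between consecutive positions are (+2, +2), (+3, -3), (-2, +1), (-3, +1), (+2, +2), (+3, -3), (-2, +1), (-3, +1); they repeat the 4-cycle [(+2, +2), (+3, -3), (-2, +1), (-3, +1)].
step 9: apply (+2, +2) → a=3, b=16
step 10: apply (+3, -3) → a=6, b=13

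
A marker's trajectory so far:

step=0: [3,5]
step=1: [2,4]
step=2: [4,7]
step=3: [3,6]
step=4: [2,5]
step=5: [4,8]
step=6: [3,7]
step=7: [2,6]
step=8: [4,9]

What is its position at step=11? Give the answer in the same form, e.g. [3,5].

Step-to-step displacements: [-1,-1], [+2,+3], [-1,-1], [-1,-1], [+2,+3], [-1,-1], [-1,-1], [+2,+3] — a repeating cycle of length 3.
step 9: apply [-1,-1] → [3,8]
step 10: apply [-1,-1] → [2,7]
step 11: apply [+2,+3] → [4,10]

[4,10]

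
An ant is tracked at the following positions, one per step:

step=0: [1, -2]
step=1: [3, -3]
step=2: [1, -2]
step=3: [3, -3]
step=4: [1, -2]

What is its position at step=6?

[1, -2]

Consecutive displacements [+2, -1], [-2, +1], [+2, -1], [-2, +1] scale by a factor of -1 each step.
step 5: [1, -2] + [+2, -1] → [3, -3]
step 6: [3, -3] + [-2, +1] → [1, -2]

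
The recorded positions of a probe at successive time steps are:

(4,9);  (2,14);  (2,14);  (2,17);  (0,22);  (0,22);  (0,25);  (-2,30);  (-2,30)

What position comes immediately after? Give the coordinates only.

The moves between consecutive positions are (-2,+5), (+0,+0), (+0,+3), (-2,+5), (+0,+0), (+0,+3), (-2,+5), (+0,+0); they repeat the 3-cycle [(-2,+5), (+0,+0), (+0,+3)].
step 9: apply (+0,+3) → (-2,33)

(-2,33)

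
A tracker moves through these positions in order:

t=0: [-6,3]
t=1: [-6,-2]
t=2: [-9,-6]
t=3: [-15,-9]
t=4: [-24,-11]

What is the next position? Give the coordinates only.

First differences are [+0,-5], [-3,-4], [-6,-3], [-9,-2]; their common second difference is [-3,+1] (constant acceleration).
step 5: [-24,-11] + [-12,-1] → [-36,-12]

[-36,-12]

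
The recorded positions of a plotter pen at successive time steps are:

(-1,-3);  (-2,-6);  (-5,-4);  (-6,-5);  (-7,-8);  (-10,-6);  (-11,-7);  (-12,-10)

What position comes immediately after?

(-15,-8)

Step-to-step displacements: (-1,-3), (-3,+2), (-1,-1), (-1,-3), (-3,+2), (-1,-1), (-1,-3) — a repeating cycle of length 3.
step 8: apply (-3,+2) → (-15,-8)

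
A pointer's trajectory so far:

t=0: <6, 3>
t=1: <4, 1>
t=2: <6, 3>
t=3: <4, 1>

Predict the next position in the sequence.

The jumps are <-2, -2>, <+2, +2>, <-2, -2> — a geometric progression with ratio -1.
step 4: <4, 1> + <+2, +2> → <6, 3>

<6, 3>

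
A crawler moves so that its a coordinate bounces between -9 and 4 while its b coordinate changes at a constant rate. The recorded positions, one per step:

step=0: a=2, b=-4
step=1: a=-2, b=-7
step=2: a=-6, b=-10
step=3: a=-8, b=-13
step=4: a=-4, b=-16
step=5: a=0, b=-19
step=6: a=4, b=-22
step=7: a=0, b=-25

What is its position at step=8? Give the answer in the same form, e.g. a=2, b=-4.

The a coordinate travels 4 per step and bounces off the walls at -9 and 4.
  step 8: 0 → -4
The b coordinate changes by -3 each step: at step 8 it is -28.

a=-4, b=-28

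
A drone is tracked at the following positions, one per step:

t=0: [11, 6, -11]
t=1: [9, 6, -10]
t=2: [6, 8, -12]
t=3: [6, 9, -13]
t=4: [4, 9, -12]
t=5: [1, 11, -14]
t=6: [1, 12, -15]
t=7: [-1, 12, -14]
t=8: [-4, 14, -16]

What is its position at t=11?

Step-to-step displacements: [-2, +0, +1], [-3, +2, -2], [+0, +1, -1], [-2, +0, +1], [-3, +2, -2], [+0, +1, -1], [-2, +0, +1], [-3, +2, -2] — a repeating cycle of length 3.
step 9: apply [+0, +1, -1] → [-4, 15, -17]
step 10: apply [-2, +0, +1] → [-6, 15, -16]
step 11: apply [-3, +2, -2] → [-9, 17, -18]

[-9, 17, -18]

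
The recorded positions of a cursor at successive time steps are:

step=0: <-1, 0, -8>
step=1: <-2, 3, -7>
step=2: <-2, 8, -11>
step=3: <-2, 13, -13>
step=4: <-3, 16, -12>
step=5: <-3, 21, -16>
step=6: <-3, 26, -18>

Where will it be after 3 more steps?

<-4, 39, -23>

The moves between consecutive positions are <-1, +3, +1>, <+0, +5, -4>, <+0, +5, -2>, <-1, +3, +1>, <+0, +5, -4>, <+0, +5, -2>; they repeat the 3-cycle [<-1, +3, +1>, <+0, +5, -4>, <+0, +5, -2>].
step 7: apply <-1, +3, +1> → <-4, 29, -17>
step 8: apply <+0, +5, -4> → <-4, 34, -21>
step 9: apply <+0, +5, -2> → <-4, 39, -23>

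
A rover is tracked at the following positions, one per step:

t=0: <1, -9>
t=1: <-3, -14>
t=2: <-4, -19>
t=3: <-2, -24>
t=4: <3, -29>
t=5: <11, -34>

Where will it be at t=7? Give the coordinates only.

<36, -44>

First differences are <-4, -5>, <-1, -5>, <+2, -5>, <+5, -5>, <+8, -5>; their common second difference is <+3, +0> (constant acceleration).
step 6: <11, -34> + <+11, -5> → <22, -39>
step 7: <22, -39> + <+14, -5> → <36, -44>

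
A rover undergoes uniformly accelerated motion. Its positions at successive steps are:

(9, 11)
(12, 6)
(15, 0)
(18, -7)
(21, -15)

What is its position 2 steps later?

(27, -34)

First differences are (+3, -5), (+3, -6), (+3, -7), (+3, -8); their common second difference is (+0, -1) (constant acceleration).
step 5: (21, -15) + (+3, -9) → (24, -24)
step 6: (24, -24) + (+3, -10) → (27, -34)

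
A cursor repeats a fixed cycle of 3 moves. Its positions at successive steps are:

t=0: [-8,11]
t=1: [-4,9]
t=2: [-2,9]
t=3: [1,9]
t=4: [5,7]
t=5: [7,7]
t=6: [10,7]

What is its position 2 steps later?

[16,5]

Differencing gives [+4,-2], [+2,+0], [+3,+0], [+4,-2], [+2,+0], [+3,+0]. This is the pattern [+4,-2], [+2,+0], [+3,+0] repeated.
step 7: apply [+4,-2] → [14,5]
step 8: apply [+2,+0] → [16,5]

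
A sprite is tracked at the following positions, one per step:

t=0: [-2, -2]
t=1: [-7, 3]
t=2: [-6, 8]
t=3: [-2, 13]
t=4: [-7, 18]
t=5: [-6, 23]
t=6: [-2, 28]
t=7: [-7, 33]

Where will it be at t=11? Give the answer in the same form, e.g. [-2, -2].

The first coordinate repeats the cycle [-2, -7, -6] with period 3; step 11 mod 3 = 2, giving -6.
The second coordinate changes by +5 each step, so at step 11 it is -2 + 11·(5) = 53.

[-6, 53]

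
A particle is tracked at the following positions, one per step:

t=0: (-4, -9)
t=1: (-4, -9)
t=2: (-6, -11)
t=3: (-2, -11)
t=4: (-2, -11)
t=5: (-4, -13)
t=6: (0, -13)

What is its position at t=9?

Differencing gives (+0, +0), (-2, -2), (+4, +0), (+0, +0), (-2, -2), (+4, +0). This is the pattern (+0, +0), (-2, -2), (+4, +0) repeated.
step 7: apply (+0, +0) → (0, -13)
step 8: apply (-2, -2) → (-2, -15)
step 9: apply (+4, +0) → (2, -15)

(2, -15)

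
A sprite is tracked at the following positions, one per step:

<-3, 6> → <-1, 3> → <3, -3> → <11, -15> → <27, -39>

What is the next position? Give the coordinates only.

<59, -87>

Consecutive displacements <+2, -3>, <+4, -6>, <+8, -12>, <+16, -24> scale by a factor of 2 each step.
step 5: <27, -39> + <+32, -48> → <59, -87>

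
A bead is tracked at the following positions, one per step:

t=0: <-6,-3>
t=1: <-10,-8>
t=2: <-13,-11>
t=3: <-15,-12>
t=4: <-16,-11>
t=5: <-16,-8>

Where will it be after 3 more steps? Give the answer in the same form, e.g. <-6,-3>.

Taking differences between consecutive positions: <-4,-5>, <-3,-3>, <-2,-1>, <-1,+1>, <+0,+3>. These grow by <+1,+2> each step.
step 6: <-16,-8> + <+1,+5> → <-15,-3>
step 7: <-15,-3> + <+2,+7> → <-13,4>
step 8: <-13,4> + <+3,+9> → <-10,13>

<-10,13>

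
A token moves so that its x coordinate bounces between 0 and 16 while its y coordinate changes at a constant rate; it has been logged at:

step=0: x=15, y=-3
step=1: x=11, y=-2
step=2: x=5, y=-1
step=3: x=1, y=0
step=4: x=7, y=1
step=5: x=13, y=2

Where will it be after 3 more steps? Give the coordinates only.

The x coordinate reflects between 0 and 16, moving 6 per step.
  step 6: 13 → 13
  step 7: 13 → 7
  step 8: 7 → 1
The y coordinate changes by +1 each step: at step 8 it is 5.

x=1, y=5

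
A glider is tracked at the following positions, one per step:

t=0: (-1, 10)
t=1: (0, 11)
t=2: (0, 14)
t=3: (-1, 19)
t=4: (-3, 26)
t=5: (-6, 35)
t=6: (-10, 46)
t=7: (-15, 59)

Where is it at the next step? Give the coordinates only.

(-21, 74)

Successive displacements: (+1, +1), (+0, +3), (-1, +5), (-2, +7), (-3, +9), (-4, +11), (-5, +13) — each changes by (-1, +2).
step 8: (-15, 59) + (-6, +15) → (-21, 74)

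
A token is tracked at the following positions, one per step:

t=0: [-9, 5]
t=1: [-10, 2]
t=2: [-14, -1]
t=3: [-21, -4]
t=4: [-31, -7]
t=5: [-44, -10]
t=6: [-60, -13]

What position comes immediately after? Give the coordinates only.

Taking differences between consecutive positions: [-1, -3], [-4, -3], [-7, -3], [-10, -3], [-13, -3], [-16, -3]. These grow by [-3, +0] each step.
step 7: [-60, -13] + [-19, -3] → [-79, -16]

[-79, -16]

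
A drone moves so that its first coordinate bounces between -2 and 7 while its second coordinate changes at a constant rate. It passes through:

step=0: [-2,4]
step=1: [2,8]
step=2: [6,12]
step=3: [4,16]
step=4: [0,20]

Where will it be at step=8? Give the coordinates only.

The first coordinate reflects between -2 and 7, moving 4 per step.
  step 5: 0 → 0
  step 6: 0 → 4
  step 7: 4 → 6
  step 8: 6 → 2
The second coordinate changes by +4 each step: at step 8 it is 36.

[2,36]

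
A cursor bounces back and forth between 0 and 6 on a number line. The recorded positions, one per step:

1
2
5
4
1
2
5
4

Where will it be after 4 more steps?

The value travels 3 per step and bounces off the walls at 0 and 6.
  step 8: 4 → 1
  step 9: 1 → 2
  step 10: 2 → 5
  step 11: 5 → 4

4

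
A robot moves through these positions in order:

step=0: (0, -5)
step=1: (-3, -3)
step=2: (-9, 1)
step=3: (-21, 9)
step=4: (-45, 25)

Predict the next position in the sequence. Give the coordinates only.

(-93, 57)

Step-to-step displacements: (-3, +2), (-6, +4), (-12, +8), (-24, +16); each is 2× the previous.
step 5: (-45, 25) + (-48, +32) → (-93, 57)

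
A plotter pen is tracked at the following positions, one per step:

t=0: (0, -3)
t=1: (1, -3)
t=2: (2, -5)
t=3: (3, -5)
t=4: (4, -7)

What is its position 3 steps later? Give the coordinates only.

(7, -9)

The moves between consecutive positions are (+1, +0), (+1, -2), (+1, +0), (+1, -2); they repeat the 2-cycle [(+1, +0), (+1, -2)].
step 5: apply (+1, +0) → (5, -7)
step 6: apply (+1, -2) → (6, -9)
step 7: apply (+1, +0) → (7, -9)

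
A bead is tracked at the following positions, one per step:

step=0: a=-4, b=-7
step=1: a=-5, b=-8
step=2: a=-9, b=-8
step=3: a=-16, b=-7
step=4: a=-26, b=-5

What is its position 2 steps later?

a=-55, b=2

First differences are (-1, -1), (-4, +0), (-7, +1), (-10, +2); their common second difference is (-3, +1) (constant acceleration).
step 5: a=-26, b=-5 + (-13, +3) → a=-39, b=-2
step 6: a=-39, b=-2 + (-16, +4) → a=-55, b=2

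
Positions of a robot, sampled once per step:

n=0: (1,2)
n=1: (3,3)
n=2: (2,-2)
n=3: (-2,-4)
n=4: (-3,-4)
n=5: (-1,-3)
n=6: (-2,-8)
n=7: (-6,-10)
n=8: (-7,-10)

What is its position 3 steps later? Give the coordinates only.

Differencing gives (+2,+1), (-1,-5), (-4,-2), (-1,+0), (+2,+1), (-1,-5), (-4,-2), (-1,+0). This is the pattern (+2,+1), (-1,-5), (-4,-2), (-1,+0) repeated.
step 9: apply (+2,+1) → (-5,-9)
step 10: apply (-1,-5) → (-6,-14)
step 11: apply (-4,-2) → (-10,-16)

(-10,-16)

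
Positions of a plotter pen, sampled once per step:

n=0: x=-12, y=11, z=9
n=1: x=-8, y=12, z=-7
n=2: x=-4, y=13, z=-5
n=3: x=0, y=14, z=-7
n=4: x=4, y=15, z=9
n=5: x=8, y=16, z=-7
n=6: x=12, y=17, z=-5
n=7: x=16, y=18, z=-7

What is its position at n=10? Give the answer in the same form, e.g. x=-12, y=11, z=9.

x=28, y=21, z=-5

The x coordinate changes by +4 each step, so at step 10 it is -12 + 10·(4) = 28.
The y coordinate changes by +1 each step, so at step 10 it is 11 + 10·(1) = 21.
The z coordinate repeats the cycle [9, -7, -5, -7] with period 4; step 10 mod 4 = 2, giving -5.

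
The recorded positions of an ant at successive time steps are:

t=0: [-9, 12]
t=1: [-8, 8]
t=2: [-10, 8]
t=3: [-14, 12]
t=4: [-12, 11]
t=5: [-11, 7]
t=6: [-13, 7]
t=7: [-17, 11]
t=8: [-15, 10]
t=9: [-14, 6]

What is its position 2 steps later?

[-20, 10]

Differencing gives [+1, -4], [-2, +0], [-4, +4], [+2, -1], [+1, -4], [-2, +0], [-4, +4], [+2, -1], [+1, -4]. This is the pattern [+1, -4], [-2, +0], [-4, +4], [+2, -1] repeated.
step 10: apply [-2, +0] → [-16, 6]
step 11: apply [-4, +4] → [-20, 10]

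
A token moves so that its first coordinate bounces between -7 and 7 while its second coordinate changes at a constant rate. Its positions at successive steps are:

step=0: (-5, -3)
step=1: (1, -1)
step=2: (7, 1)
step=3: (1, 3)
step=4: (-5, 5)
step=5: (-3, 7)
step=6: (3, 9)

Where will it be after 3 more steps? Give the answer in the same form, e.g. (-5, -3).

(-7, 15)

The first coordinate travels 6 per step and bounces off the walls at -7 and 7.
  step 7: 3 → 5
  step 8: 5 → -1
  step 9: -1 → -7
The second coordinate changes by +2 each step: at step 9 it is 15.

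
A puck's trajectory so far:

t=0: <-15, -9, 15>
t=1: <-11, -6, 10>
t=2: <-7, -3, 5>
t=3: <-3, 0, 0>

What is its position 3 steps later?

The position changes by <+4, +3, -5> every step.
step 4: <-3, 0, 0> + <+4, +3, -5> → <1, 3, -5>
step 5: <1, 3, -5> + <+4, +3, -5> → <5, 6, -10>
step 6: <5, 6, -10> + <+4, +3, -5> → <9, 9, -15>

<9, 9, -15>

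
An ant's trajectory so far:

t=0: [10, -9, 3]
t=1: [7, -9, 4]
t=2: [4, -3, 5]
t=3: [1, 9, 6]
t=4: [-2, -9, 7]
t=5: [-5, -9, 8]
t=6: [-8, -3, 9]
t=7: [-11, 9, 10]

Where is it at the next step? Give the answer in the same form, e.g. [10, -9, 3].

The first coordinate changes by -3 each step, so at step 8 it is 10 + 8·(-3) = -14.
The second coordinate repeats the cycle [-9, -9, -3, 9] with period 4; step 8 mod 4 = 0, giving -9.
The third coordinate changes by +1 each step, so at step 8 it is 3 + 8·(1) = 11.

[-14, -9, 11]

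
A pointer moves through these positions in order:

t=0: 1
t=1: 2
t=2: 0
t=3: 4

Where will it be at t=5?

12

Step-to-step displacements: +1, -2, +4; each is -2× the previous.
step 4: 4 − 8 → -4
step 5: -4 + 16 → 12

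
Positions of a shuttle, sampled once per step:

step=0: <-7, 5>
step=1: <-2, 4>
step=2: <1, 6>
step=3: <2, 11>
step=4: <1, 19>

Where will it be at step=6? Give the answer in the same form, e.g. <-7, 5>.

<-7, 44>

First differences are <+5, -1>, <+3, +2>, <+1, +5>, <-1, +8>; their common second difference is <-2, +3> (constant acceleration).
step 5: <1, 19> + <-3, +11> → <-2, 30>
step 6: <-2, 30> + <-5, +14> → <-7, 44>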